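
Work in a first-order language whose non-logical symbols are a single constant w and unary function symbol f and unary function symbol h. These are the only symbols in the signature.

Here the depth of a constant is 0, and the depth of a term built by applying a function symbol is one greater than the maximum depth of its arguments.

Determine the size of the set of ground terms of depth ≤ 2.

7

If N_k denotes the number of depth-≤k ground terms, the 1 constant gives N_0 = 1, and each function symbol of arity r contributes N_{k-1}^r new terms at level k: N_k = 1 + N_{k-1} + N_{k-1}.
N_0 = 1
N_1 = 1 + 1 + 1 = 3
N_2 = 1 + 3 + 3 = 7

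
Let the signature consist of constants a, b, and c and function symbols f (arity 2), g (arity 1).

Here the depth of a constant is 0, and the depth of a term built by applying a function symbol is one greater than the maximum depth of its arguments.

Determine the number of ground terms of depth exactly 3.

59052

Write N_k for the number of ground terms of depth ≤ k. A term of depth ≤ k is either a constant or a function symbol applied to arguments of depth ≤ k−1, so N_k = 3 + N_{k-1}^2 + N_{k-1}.
N_0 = 3
N_1 = 3 + 3^2 + 3 = 15
N_2 = 3 + 15^2 + 15 = 243
N_3 = 3 + 243^2 + 243 = 59295
Terms of depth exactly 3: N_3 − N_2 = 59295 − 243 = 59052.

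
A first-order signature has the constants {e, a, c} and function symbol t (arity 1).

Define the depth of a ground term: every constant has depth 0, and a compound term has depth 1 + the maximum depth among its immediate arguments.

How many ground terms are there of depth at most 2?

Write N_k for the number of ground terms of depth ≤ k. A term of depth ≤ k is either a constant or a function symbol applied to arguments of depth ≤ k−1, so N_k = 3 + N_{k-1}.
N_0 = 3
N_1 = 3 + 3 = 6
N_2 = 3 + 6 = 9

9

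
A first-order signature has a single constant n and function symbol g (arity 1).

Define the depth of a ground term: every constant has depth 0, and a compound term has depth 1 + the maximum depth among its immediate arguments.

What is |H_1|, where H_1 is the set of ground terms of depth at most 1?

2

If N_k denotes the number of depth-≤k ground terms, the 1 constant gives N_0 = 1, and each function symbol of arity r contributes N_{k-1}^r new terms at level k: N_k = 1 + N_{k-1}.
N_0 = 1
N_1 = 1 + 1 = 2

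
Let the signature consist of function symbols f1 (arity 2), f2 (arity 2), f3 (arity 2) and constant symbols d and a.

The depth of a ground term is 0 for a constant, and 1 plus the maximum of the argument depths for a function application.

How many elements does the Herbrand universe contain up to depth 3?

1044302

Count level by level. With function symbols f1/2, f2/2, f3/2, the terms of depth ≤ k are the 2 constants together with each function applied to depth-≤(k−1) tuples, so N_k = 2 + N_{k-1}^2 + N_{k-1}^2 + N_{k-1}^2.
N_0 = 2
N_1 = 2 + 2^2 + 2^2 + 2^2 = 14
N_2 = 2 + 14^2 + 14^2 + 14^2 = 590
N_3 = 2 + 590^2 + 590^2 + 590^2 = 1044302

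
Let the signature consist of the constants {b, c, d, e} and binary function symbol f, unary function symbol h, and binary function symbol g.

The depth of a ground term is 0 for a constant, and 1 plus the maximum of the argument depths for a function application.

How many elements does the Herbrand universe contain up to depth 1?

40

Write N_k for the number of ground terms of depth ≤ k. A term of depth ≤ k is either a constant or a function symbol applied to arguments of depth ≤ k−1, so N_k = 4 + N_{k-1}^2 + N_{k-1} + N_{k-1}^2.
N_0 = 4
N_1 = 4 + 4^2 + 4 + 4^2 = 40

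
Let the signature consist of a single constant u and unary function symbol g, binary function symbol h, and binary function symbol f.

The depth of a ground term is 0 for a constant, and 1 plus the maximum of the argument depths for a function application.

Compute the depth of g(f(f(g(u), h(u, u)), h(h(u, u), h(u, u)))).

4

depth(g(u)) = 1 + depth(u) = 1 + 0 = 1
depth(h(u, u)) = 1 + max(0, 0) = 1
depth(f(g(u), h(u, u))) = 1 + max(1, 1) = 2
depth(h(h(u, u), h(u, u))) = 1 + max(1, 1) = 2
depth(f(f(g(u), h(u, u)), h(h(u, u), h(u, u)))) = 1 + max(2, 2) = 3
depth(g(f(f(g(u), h(u, u)), h(h(u, u), h(u, u))))) = 1 + depth(f(f(g(u), h(u, u)), h(h(u, u), h(u, u)))) = 1 + 3 = 4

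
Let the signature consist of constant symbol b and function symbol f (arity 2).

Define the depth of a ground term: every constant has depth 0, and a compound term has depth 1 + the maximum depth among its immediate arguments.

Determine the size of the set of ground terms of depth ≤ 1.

If N_k denotes the number of depth-≤k ground terms, the 1 constant gives N_0 = 1, and each function symbol of arity r contributes N_{k-1}^r new terms at level k: N_k = 1 + N_{k-1}^2.
N_0 = 1
N_1 = 1 + 1^2 = 2
Explicitly: b, f(b, b).

2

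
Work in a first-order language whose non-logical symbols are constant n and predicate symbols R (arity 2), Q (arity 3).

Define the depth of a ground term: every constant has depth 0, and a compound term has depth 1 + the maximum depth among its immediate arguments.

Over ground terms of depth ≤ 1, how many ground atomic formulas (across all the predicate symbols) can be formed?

2

First count ground terms of depth ≤ 1.
With no function symbols every ground term is a constant, so there is exactly 1 ground term at every depth bound.
N_0 = 1
N_1 = 1
Explicitly: n.
So |H| = 1.
Each predicate of arity r yields |H|^r ground atoms (one per choice of an r-tuple from H):
  R: 1^2 = 1;  Q: 1^3 = 1
Total ground atoms: 1 + 1 = 2.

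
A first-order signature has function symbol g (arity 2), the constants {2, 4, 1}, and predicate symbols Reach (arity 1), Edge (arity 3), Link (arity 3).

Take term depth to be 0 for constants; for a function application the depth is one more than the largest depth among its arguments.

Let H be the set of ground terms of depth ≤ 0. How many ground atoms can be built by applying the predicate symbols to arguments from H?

57

First count ground terms of depth ≤ 0.
Let N_k count ground terms of depth at most k. Each non-constant term of depth ≤ k is some function symbol applied to depth-≤(k−1) arguments, giving N_k = 3 + N_{k-1}^2.
N_0 = 3
Explicitly: 2, 4, 1.
So |H| = 3.
Ground atoms are formed by filling each argument slot of a predicate with a term from H, so an r-ary predicate gives |H|^r atoms:
  Reach: 3;  Edge: 3^3 = 27;  Link: 3^3 = 27
Total ground atoms: 3 + 27 + 27 = 57.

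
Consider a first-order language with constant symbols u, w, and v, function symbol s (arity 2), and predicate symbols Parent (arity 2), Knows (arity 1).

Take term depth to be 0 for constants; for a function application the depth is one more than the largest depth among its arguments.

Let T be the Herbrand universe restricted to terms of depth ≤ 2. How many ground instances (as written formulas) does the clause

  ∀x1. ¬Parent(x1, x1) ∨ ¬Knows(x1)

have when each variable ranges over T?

Ground terms of depth ≤ 2:
  Let N_k count ground terms of depth at most k. Each non-constant term of depth ≤ k is some function symbol applied to depth-≤(k−1) arguments, giving N_k = 3 + N_{k-1}^2.
  N_0 = 3
  N_1 = 3 + 3^2 = 12
  N_2 = 3 + 12^2 = 147
So there are 147 ground terms available for substitution.
There is 1 variable to instantiate (x1),  occurring in at least one literal, so different choices give different ground instances.
Number of ground instances = 147.

147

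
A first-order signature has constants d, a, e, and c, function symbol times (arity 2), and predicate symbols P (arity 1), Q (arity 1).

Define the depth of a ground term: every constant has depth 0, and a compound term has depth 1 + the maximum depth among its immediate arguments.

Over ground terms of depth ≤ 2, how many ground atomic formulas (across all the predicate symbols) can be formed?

First count ground terms of depth ≤ 2.
Count level by level. With function symbols times/2, the terms of depth ≤ k are the 4 constants together with each function applied to depth-≤(k−1) tuples, so N_k = 4 + N_{k-1}^2.
N_0 = 4
N_1 = 4 + 4^2 = 20
N_2 = 4 + 20^2 = 404
So |H| = 404.
A ground atom is a predicate applied to a tuple of terms from H, so the count is the sum over predicates of |H|^arity:
  P: 404;  Q: 404
Total ground atoms: 404 + 404 = 808.

808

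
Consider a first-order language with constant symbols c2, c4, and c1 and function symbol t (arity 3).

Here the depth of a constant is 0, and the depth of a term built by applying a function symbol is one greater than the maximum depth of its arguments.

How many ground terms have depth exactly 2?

26973

Write N_k for the number of ground terms of depth ≤ k. A term of depth ≤ k is either a constant or a function symbol applied to arguments of depth ≤ k−1, so N_k = 3 + N_{k-1}^3.
N_0 = 3
N_1 = 3 + 3^3 = 30
N_2 = 3 + 30^3 = 27003
Terms of depth exactly 2: N_2 − N_1 = 27003 − 30 = 26973.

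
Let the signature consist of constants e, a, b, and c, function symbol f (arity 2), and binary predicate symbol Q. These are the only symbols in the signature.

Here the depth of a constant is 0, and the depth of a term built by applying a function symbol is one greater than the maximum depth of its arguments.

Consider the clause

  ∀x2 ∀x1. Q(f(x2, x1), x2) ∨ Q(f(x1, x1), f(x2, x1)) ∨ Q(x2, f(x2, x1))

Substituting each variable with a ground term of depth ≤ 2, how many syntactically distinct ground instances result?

163216

Ground terms of depth ≤ 2:
  Let N_k count ground terms of depth at most k. Each non-constant term of depth ≤ k is some function symbol applied to depth-≤(k−1) arguments, giving N_k = 4 + N_{k-1}^2.
  N_0 = 4
  N_1 = 4 + 4^2 = 20
  N_2 = 4 + 20^2 = 404
So there are 404 ground terms available for substitution.
The clause has 2 distinct variables (x2, x1), each appearing in the body. In the free term algebra distinct substitutions yield syntactically distinct ground instances.
Number of ground instances = 404^2 = 163216.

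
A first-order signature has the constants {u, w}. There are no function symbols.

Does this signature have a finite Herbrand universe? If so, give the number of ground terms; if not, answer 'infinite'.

2

There are no function symbols, so every ground term is one of the 2 constants.
The Herbrand universe is {u, w}, which is finite with 2 elements.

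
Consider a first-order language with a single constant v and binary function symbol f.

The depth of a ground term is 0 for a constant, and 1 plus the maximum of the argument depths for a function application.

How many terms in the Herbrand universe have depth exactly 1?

1

If N_k denotes the number of depth-≤k ground terms, the 1 constant gives N_0 = 1, and each function symbol of arity r contributes N_{k-1}^r new terms at level k: N_k = 1 + N_{k-1}^2.
N_0 = 1
N_1 = 1 + 1^2 = 2
Terms of depth exactly 1: N_1 − N_0 = 2 − 1 = 1.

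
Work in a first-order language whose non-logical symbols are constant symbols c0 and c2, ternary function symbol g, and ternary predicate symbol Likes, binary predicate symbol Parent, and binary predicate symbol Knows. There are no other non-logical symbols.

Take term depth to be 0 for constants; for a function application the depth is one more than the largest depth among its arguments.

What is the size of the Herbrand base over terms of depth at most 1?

First count ground terms of depth ≤ 1.
If N_k denotes the number of depth-≤k ground terms, the 2 constants give N_0 = 2, and each function symbol of arity r contributes N_{k-1}^r new terms at level k: N_k = 2 + N_{k-1}^3.
N_0 = 2
N_1 = 2 + 2^3 = 10
So |H| = 10.
A ground atom is a predicate applied to a tuple of terms from H, so the count is the sum over predicates of |H|^arity:
  Likes: 10^3 = 1000;  Parent: 10^2 = 100;  Knows: 10^2 = 100
Total ground atoms: 1000 + 100 + 100 = 1200.

1200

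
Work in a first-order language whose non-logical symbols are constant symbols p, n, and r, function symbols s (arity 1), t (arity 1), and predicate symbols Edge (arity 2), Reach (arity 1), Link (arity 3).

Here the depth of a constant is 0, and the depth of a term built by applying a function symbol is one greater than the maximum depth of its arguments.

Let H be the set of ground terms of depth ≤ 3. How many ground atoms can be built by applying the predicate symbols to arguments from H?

First count ground terms of depth ≤ 3.
Count level by level. With function symbols s/1, t/1, the terms of depth ≤ k are the 3 constants together with each function applied to depth-≤(k−1) tuples, so N_k = 3 + N_{k-1} + N_{k-1}.
N_0 = 3
N_1 = 3 + 3 + 3 = 9
N_2 = 3 + 9 + 9 = 21
N_3 = 3 + 21 + 21 = 45
So |H| = 45.
Each predicate of arity r yields |H|^r ground atoms (one per choice of an r-tuple from H):
  Edge: 45^2 = 2025;  Reach: 45;  Link: 45^3 = 91125
Total ground atoms: 2025 + 45 + 91125 = 93195.

93195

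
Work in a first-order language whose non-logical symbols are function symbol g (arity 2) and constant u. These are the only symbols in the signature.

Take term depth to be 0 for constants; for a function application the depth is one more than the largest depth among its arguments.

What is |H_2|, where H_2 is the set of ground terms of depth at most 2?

If N_k denotes the number of depth-≤k ground terms, the 1 constant gives N_0 = 1, and each function symbol of arity r contributes N_{k-1}^r new terms at level k: N_k = 1 + N_{k-1}^2.
N_0 = 1
N_1 = 1 + 1^2 = 2
N_2 = 1 + 2^2 = 5

5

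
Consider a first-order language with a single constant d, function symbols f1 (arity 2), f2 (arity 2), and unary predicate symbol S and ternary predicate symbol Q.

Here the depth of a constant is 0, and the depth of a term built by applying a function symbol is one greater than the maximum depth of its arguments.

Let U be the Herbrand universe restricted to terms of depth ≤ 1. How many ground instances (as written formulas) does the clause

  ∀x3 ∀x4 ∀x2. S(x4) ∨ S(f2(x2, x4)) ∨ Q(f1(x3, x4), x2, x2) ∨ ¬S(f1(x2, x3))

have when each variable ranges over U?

Ground terms of depth ≤ 1:
  Write N_k for the number of ground terms of depth ≤ k. A term of depth ≤ k is either a constant or a function symbol applied to arguments of depth ≤ k−1, so N_k = 1 + N_{k-1}^2 + N_{k-1}^2.
  N_0 = 1
  N_1 = 1 + 1^2 + 1^2 = 3
So there are 3 ground terms available for substitution.
There are 3 variables to instantiate (x3, x4, x2), each occurring in at least one literal, so different choices give different ground instances.
Number of ground instances = 3^3 = 27.

27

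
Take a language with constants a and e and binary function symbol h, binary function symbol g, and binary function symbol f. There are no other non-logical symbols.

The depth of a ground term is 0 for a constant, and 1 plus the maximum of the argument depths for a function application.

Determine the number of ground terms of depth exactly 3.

1043712

Write N_k for the number of ground terms of depth ≤ k. A term of depth ≤ k is either a constant or a function symbol applied to arguments of depth ≤ k−1, so N_k = 2 + N_{k-1}^2 + N_{k-1}^2 + N_{k-1}^2.
N_0 = 2
N_1 = 2 + 2^2 + 2^2 + 2^2 = 14
N_2 = 2 + 14^2 + 14^2 + 14^2 = 590
N_3 = 2 + 590^2 + 590^2 + 590^2 = 1044302
Terms of depth exactly 3: N_3 − N_2 = 1044302 − 590 = 1043712.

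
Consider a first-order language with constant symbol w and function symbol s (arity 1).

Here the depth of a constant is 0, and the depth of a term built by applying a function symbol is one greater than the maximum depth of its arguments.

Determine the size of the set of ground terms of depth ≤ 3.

Let N_k = |{terms of depth ≤ k}|. Then N_0 = 1 and N_k = 1 + N_{k-1} for k ≥ 1 (one summand per function symbol, arity giving the exponent).
N_0 = 1
N_1 = 1 + 1 = 2
N_2 = 1 + 2 = 3
N_3 = 1 + 3 = 4
Explicitly: w, s(w), s(s(w)), s(s(s(w))).

4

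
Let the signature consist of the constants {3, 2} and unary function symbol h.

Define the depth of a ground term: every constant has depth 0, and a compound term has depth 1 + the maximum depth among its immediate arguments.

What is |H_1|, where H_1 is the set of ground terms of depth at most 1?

4

Let N_k count ground terms of depth at most k. Each non-constant term of depth ≤ k is some function symbol applied to depth-≤(k−1) arguments, giving N_k = 2 + N_{k-1}.
N_0 = 2
N_1 = 2 + 2 = 4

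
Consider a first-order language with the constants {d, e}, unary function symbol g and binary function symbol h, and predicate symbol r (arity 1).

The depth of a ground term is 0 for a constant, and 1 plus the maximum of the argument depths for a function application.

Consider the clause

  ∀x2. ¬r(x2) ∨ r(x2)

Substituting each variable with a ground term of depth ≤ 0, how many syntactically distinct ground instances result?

2

Ground terms of depth ≤ 0:
  Let N_k count ground terms of depth at most k. Each non-constant term of depth ≤ k is some function symbol applied to depth-≤(k−1) arguments, giving N_k = 2 + N_{k-1} + N_{k-1}^2.
  N_0 = 2
  Explicitly: d, e.
So there are 2 ground terms available for substitution.
There is 1 variable to instantiate (x2),  occurring in at least one literal, so different choices give different ground instances.
Number of ground instances = 2.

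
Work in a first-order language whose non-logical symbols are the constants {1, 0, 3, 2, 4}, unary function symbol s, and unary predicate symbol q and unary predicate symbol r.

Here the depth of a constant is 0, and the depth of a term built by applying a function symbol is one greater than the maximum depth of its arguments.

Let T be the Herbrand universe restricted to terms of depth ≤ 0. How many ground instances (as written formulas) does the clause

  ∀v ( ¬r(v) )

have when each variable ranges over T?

Ground terms of depth ≤ 0:
  Let N_k = |{terms of depth ≤ k}|. Then N_0 = 5 and N_k = 5 + N_{k-1} for k ≥ 1 (one summand per function symbol, arity giving the exponent).
  N_0 = 5
So there are 5 ground terms available for substitution.
The clause has 1 distinct variable (v), which appears in the body. In the free term algebra distinct substitutions yield syntactically distinct ground instances.
Number of ground instances = 5.

5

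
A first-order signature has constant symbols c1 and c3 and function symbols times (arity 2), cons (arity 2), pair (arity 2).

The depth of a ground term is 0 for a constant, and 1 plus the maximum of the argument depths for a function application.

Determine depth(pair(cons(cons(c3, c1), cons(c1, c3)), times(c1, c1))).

3

depth(cons(c3, c1)) = 1 + max(0, 0) = 1
depth(cons(c1, c3)) = 1 + max(0, 0) = 1
depth(cons(cons(c3, c1), cons(c1, c3))) = 1 + max(1, 1) = 2
depth(times(c1, c1)) = 1 + max(0, 0) = 1
depth(pair(cons(cons(c3, c1), cons(c1, c3)), times(c1, c1))) = 1 + max(2, 1) = 3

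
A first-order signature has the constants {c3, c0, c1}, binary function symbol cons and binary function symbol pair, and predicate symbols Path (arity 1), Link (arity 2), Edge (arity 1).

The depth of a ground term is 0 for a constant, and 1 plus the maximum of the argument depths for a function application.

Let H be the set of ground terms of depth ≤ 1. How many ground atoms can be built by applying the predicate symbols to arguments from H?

483

First count ground terms of depth ≤ 1.
If N_k denotes the number of depth-≤k ground terms, the 3 constants give N_0 = 3, and each function symbol of arity r contributes N_{k-1}^r new terms at level k: N_k = 3 + N_{k-1}^2 + N_{k-1}^2.
N_0 = 3
N_1 = 3 + 3^2 + 3^2 = 21
So |H| = 21.
Each predicate of arity r yields |H|^r ground atoms (one per choice of an r-tuple from H):
  Path: 21;  Link: 21^2 = 441;  Edge: 21
Total ground atoms: 21 + 441 + 21 = 483.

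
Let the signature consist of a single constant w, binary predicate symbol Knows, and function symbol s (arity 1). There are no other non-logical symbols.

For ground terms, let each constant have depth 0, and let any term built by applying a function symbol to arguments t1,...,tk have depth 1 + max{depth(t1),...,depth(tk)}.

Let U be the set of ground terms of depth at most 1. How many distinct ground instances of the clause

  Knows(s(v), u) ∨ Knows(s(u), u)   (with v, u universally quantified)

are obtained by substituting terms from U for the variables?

4

Ground terms of depth ≤ 1:
  If N_k denotes the number of depth-≤k ground terms, the 1 constant gives N_0 = 1, and each function symbol of arity r contributes N_{k-1}^r new terms at level k: N_k = 1 + N_{k-1}.
  N_0 = 1
  N_1 = 1 + 1 = 2
  Explicitly: w, s(w).
So there are 2 ground terms available for substitution.
Each of v, u ranges independently over the available ground terms, and distinct assignments produce distinct instances.
Number of ground instances = 2^2 = 4.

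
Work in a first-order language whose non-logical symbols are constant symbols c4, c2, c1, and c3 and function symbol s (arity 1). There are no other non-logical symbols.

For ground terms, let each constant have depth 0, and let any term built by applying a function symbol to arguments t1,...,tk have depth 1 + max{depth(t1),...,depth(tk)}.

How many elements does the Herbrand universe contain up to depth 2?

12

Write N_k for the number of ground terms of depth ≤ k. A term of depth ≤ k is either a constant or a function symbol applied to arguments of depth ≤ k−1, so N_k = 4 + N_{k-1}.
N_0 = 4
N_1 = 4 + 4 = 8
N_2 = 4 + 8 = 12
Explicitly: c4, c2, c1, c3, s(c4), s(c2), s(c1), s(c3), s(s(c4)), s(s(c2)), s(s(c1)), s(s(c3)).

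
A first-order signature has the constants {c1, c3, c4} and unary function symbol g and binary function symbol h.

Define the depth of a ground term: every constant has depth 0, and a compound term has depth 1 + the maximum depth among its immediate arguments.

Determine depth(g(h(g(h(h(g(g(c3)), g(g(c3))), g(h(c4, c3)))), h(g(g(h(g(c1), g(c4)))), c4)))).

7

depth(g(c3)) = 1 + depth(c3) = 1 + 0 = 1
depth(g(g(c3))) = 1 + depth(g(c3)) = 1 + 1 = 2
depth(h(g(g(c3)), g(g(c3)))) = 1 + max(2, 2) = 3
depth(h(c4, c3)) = 1 + max(0, 0) = 1
depth(g(h(c4, c3))) = 1 + depth(h(c4, c3)) = 1 + 1 = 2
depth(h(h(g(g(c3)), g(g(c3))), g(h(c4, c3)))) = 1 + max(3, 2) = 4
depth(g(h(h(g(g(c3)), g(g(c3))), g(h(c4, c3))))) = 1 + depth(h(h(g(g(c3)), g(g(c3))), g(h(c4, c3)))) = 1 + 4 = 5
depth(g(c1)) = 1 + depth(c1) = 1 + 0 = 1
depth(g(c4)) = 1 + depth(c4) = 1 + 0 = 1
depth(h(g(c1), g(c4))) = 1 + max(1, 1) = 2
depth(g(h(g(c1), g(c4)))) = 1 + depth(h(g(c1), g(c4))) = 1 + 2 = 3
depth(g(g(h(g(c1), g(c4))))) = 1 + depth(g(h(g(c1), g(c4)))) = 1 + 3 = 4
depth(h(g(g(h(g(c1), g(c4)))), c4)) = 1 + max(4, 0) = 5
depth(h(g(h(h(g(g(c3)), g(g(c3))), g(h(c4, c3)))), h(g(g(h(g(c1), g(c4)))), c4))) = 1 + max(5, 5) = 6
depth(g(h(g(h(h(g(g(c3)), g(g(c3))), g(h(c4, c3)))), h(g(g(h(g(c1), g(c4)))), c4)))) = 1 + depth(h(g(h(h(g(g(c3)), g(g(c3))), g(h(c4, c3)))), h(g(g(h(g(c1), g(c4)))), c4))) = 1 + 6 = 7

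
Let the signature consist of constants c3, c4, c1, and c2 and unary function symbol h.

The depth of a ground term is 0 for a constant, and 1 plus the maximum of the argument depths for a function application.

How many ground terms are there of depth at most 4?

Write N_k for the number of ground terms of depth ≤ k. A term of depth ≤ k is either a constant or a function symbol applied to arguments of depth ≤ k−1, so N_k = 4 + N_{k-1}.
N_0 = 4
N_1 = 4 + 4 = 8
N_2 = 4 + 8 = 12
N_3 = 4 + 12 = 16
N_4 = 4 + 16 = 20

20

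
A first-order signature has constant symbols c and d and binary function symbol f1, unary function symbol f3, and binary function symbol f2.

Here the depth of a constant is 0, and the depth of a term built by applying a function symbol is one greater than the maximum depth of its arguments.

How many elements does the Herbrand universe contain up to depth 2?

If N_k denotes the number of depth-≤k ground terms, the 2 constants give N_0 = 2, and each function symbol of arity r contributes N_{k-1}^r new terms at level k: N_k = 2 + N_{k-1}^2 + N_{k-1} + N_{k-1}^2.
N_0 = 2
N_1 = 2 + 2^2 + 2 + 2^2 = 12
N_2 = 2 + 12^2 + 12 + 12^2 = 302

302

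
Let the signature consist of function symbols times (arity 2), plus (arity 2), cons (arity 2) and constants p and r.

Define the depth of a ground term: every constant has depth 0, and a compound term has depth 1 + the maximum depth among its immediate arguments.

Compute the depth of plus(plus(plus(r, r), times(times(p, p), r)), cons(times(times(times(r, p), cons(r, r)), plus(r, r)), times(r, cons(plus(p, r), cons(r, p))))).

depth(plus(r, r)) = 1 + max(0, 0) = 1
depth(times(p, p)) = 1 + max(0, 0) = 1
depth(times(times(p, p), r)) = 1 + max(1, 0) = 2
depth(plus(plus(r, r), times(times(p, p), r))) = 1 + max(1, 2) = 3
depth(times(r, p)) = 1 + max(0, 0) = 1
depth(cons(r, r)) = 1 + max(0, 0) = 1
depth(times(times(r, p), cons(r, r))) = 1 + max(1, 1) = 2
depth(times(times(times(r, p), cons(r, r)), plus(r, r))) = 1 + max(2, 1) = 3
depth(plus(p, r)) = 1 + max(0, 0) = 1
depth(cons(r, p)) = 1 + max(0, 0) = 1
depth(cons(plus(p, r), cons(r, p))) = 1 + max(1, 1) = 2
depth(times(r, cons(plus(p, r), cons(r, p)))) = 1 + max(0, 2) = 3
depth(cons(times(times(times(r, p), cons(r, r)), plus(r, r)), times(r, cons(plus(p, r), cons(r, p))))) = 1 + max(3, 3) = 4
depth(plus(plus(plus(r, r), times(times(p, p), r)), cons(times(times(times(r, p), cons(r, r)), plus(r, r)), times(r, cons(plus(p, r), cons(r, p)))))) = 1 + max(3, 4) = 5

5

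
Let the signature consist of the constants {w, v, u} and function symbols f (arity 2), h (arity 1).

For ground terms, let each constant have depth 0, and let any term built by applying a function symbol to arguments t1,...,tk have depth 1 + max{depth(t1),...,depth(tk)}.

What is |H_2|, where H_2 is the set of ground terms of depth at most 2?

If N_k denotes the number of depth-≤k ground terms, the 3 constants give N_0 = 3, and each function symbol of arity r contributes N_{k-1}^r new terms at level k: N_k = 3 + N_{k-1}^2 + N_{k-1}.
N_0 = 3
N_1 = 3 + 3^2 + 3 = 15
N_2 = 3 + 15^2 + 15 = 243

243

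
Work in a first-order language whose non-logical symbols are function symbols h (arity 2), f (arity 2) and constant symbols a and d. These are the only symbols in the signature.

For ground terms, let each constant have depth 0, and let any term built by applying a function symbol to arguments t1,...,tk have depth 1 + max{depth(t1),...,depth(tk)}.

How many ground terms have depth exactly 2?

192

Count level by level. With function symbols h/2, f/2, the terms of depth ≤ k are the 2 constants together with each function applied to depth-≤(k−1) tuples, so N_k = 2 + N_{k-1}^2 + N_{k-1}^2.
N_0 = 2
N_1 = 2 + 2^2 + 2^2 = 10
N_2 = 2 + 10^2 + 10^2 = 202
Terms of depth exactly 2: N_2 − N_1 = 202 − 10 = 192.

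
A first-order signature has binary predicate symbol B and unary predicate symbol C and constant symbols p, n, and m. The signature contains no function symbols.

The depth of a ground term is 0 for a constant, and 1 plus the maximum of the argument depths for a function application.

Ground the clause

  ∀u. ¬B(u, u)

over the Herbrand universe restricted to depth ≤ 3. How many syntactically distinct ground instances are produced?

Ground terms of depth ≤ 3:
  With no function symbols every ground term is a constant, so there are exactly 3 ground terms at every depth bound.
  N_0 = 3
  N_1 = 3
  N_2 = 3
  N_3 = 3
  Explicitly: p, n, m.
So there are 3 ground terms available for substitution.
The clause has 1 distinct variable (u), which appears in the body. In the free term algebra distinct substitutions yield syntactically distinct ground instances.
Number of ground instances = 3.

3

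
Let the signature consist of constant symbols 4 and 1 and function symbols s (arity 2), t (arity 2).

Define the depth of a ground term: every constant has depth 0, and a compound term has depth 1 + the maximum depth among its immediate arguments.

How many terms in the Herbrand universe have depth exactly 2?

192

Count level by level. With function symbols s/2, t/2, the terms of depth ≤ k are the 2 constants together with each function applied to depth-≤(k−1) tuples, so N_k = 2 + N_{k-1}^2 + N_{k-1}^2.
N_0 = 2
N_1 = 2 + 2^2 + 2^2 = 10
N_2 = 2 + 10^2 + 10^2 = 202
Terms of depth exactly 2: N_2 − N_1 = 202 − 10 = 192.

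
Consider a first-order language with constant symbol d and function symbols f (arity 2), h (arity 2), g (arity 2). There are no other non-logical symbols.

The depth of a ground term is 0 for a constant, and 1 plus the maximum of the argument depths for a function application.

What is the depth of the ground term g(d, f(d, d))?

depth(f(d, d)) = 1 + max(0, 0) = 1
depth(g(d, f(d, d))) = 1 + max(0, 1) = 2

2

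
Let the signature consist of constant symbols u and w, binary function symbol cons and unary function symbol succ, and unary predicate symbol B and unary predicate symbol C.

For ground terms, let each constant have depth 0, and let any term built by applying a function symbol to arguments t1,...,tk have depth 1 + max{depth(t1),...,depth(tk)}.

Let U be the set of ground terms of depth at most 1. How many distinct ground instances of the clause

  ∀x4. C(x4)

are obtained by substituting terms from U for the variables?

Ground terms of depth ≤ 1:
  Let N_k = |{terms of depth ≤ k}|. Then N_0 = 2 and N_k = 2 + N_{k-1}^2 + N_{k-1} for k ≥ 1 (one summand per function symbol, arity giving the exponent).
  N_0 = 2
  N_1 = 2 + 2^2 + 2 = 8
  Explicitly: u, w, cons(u, u), cons(u, w), cons(w, u), cons(w, w), succ(u), succ(w).
So there are 8 ground terms available for substitution.
The variable x4 ranges independently over the available ground terms, and distinct assignments produce distinct instances.
Number of ground instances = 8.

8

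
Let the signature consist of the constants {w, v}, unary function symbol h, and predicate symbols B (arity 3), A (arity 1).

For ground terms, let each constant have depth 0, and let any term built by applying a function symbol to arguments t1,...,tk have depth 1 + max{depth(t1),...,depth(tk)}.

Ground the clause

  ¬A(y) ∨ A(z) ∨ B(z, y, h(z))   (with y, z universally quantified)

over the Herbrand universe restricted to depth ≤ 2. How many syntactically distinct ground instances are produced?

Ground terms of depth ≤ 2:
  Count level by level. With function symbols h/1, the terms of depth ≤ k are the 2 constants together with each function applied to depth-≤(k−1) tuples, so N_k = 2 + N_{k-1}.
  N_0 = 2
  N_1 = 2 + 2 = 4
  N_2 = 2 + 4 = 6
So there are 6 ground terms available for substitution.
Each of y, z ranges independently over the available ground terms, and distinct assignments produce distinct instances.
Number of ground instances = 6^2 = 36.

36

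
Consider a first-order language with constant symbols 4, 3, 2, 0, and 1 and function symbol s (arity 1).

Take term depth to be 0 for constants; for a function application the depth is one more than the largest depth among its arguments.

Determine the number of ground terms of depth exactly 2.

Count level by level. With function symbols s/1, the terms of depth ≤ k are the 5 constants together with each function applied to depth-≤(k−1) tuples, so N_k = 5 + N_{k-1}.
N_0 = 5
N_1 = 5 + 5 = 10
N_2 = 5 + 10 = 15
Terms of depth exactly 2: N_2 − N_1 = 15 − 10 = 5.

5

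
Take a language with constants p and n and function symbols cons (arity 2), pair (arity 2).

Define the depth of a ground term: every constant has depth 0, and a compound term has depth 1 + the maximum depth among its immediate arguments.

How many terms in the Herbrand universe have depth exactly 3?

81408

Let N_k count ground terms of depth at most k. Each non-constant term of depth ≤ k is some function symbol applied to depth-≤(k−1) arguments, giving N_k = 2 + N_{k-1}^2 + N_{k-1}^2.
N_0 = 2
N_1 = 2 + 2^2 + 2^2 = 10
N_2 = 2 + 10^2 + 10^2 = 202
N_3 = 2 + 202^2 + 202^2 = 81610
Terms of depth exactly 3: N_3 − N_2 = 81610 − 202 = 81408.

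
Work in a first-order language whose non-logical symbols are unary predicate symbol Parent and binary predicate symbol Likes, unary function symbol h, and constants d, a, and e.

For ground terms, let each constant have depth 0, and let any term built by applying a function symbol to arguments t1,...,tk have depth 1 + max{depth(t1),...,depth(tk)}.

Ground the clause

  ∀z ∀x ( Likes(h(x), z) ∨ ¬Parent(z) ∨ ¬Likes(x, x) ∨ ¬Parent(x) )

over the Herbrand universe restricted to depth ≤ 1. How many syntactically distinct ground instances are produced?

36

Ground terms of depth ≤ 1:
  If N_k denotes the number of depth-≤k ground terms, the 3 constants give N_0 = 3, and each function symbol of arity r contributes N_{k-1}^r new terms at level k: N_k = 3 + N_{k-1}.
  N_0 = 3
  N_1 = 3 + 3 = 6
  Explicitly: d, a, e, h(d), h(a), h(e).
So there are 6 ground terms available for substitution.
There are 2 variables to instantiate (z, x), each occurring in at least one literal, so different choices give different ground instances.
Number of ground instances = 6^2 = 36.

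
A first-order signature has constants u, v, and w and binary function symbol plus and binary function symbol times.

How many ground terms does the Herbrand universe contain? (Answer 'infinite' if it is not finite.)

infinite

The signature has at least one function symbol (plus, arity 2) and at least one constant (u).
Iterating plus gives infinitely many distinct ground terms: u, plus(u, u), plus(plus(u, u), plus(u, u)), ...
So the Herbrand universe is infinite.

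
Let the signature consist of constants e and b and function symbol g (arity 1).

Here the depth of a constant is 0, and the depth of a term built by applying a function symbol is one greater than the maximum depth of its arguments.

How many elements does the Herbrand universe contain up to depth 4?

Let N_k count ground terms of depth at most k. Each non-constant term of depth ≤ k is some function symbol applied to depth-≤(k−1) arguments, giving N_k = 2 + N_{k-1}.
N_0 = 2
N_1 = 2 + 2 = 4
N_2 = 2 + 4 = 6
N_3 = 2 + 6 = 8
N_4 = 2 + 8 = 10

10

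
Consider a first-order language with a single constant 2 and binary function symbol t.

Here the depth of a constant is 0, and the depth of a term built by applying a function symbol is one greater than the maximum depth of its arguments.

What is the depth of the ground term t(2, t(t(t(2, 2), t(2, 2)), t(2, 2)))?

4

depth(t(2, 2)) = 1 + max(0, 0) = 1
depth(t(t(2, 2), t(2, 2))) = 1 + max(1, 1) = 2
depth(t(t(t(2, 2), t(2, 2)), t(2, 2))) = 1 + max(2, 1) = 3
depth(t(2, t(t(t(2, 2), t(2, 2)), t(2, 2)))) = 1 + max(0, 3) = 4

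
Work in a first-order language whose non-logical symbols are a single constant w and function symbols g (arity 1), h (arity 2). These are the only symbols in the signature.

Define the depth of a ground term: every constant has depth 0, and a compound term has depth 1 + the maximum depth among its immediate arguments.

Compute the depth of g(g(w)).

depth(g(w)) = 1 + depth(w) = 1 + 0 = 1
depth(g(g(w))) = 1 + depth(g(w)) = 1 + 1 = 2

2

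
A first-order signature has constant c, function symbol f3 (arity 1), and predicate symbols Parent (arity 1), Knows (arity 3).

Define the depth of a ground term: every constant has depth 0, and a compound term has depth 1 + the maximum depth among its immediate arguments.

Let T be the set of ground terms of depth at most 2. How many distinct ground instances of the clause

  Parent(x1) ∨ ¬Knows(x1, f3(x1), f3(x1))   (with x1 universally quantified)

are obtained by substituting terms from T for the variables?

3

Ground terms of depth ≤ 2:
  Let N_k count ground terms of depth at most k. Each non-constant term of depth ≤ k is some function symbol applied to depth-≤(k−1) arguments, giving N_k = 1 + N_{k-1}.
  N_0 = 1
  N_1 = 1 + 1 = 2
  N_2 = 1 + 2 = 3
  Explicitly: c, f3(c), f3(f3(c)).
So there are 3 ground terms available for substitution.
The variable x1 ranges independently over the available ground terms, and distinct assignments produce distinct instances.
Number of ground instances = 3.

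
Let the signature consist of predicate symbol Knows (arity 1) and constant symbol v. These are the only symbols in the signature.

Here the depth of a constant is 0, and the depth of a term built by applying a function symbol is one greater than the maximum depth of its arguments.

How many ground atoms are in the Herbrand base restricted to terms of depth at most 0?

First count ground terms of depth ≤ 0.
With no function symbols every ground term is a constant, so there is exactly 1 ground term at every depth bound.
N_0 = 1
Explicitly: v.
So |H| = 1.
Each predicate of arity r yields |H|^r ground atoms (one per choice of an r-tuple from H):
  Knows: 1
Total ground atoms: 1.

1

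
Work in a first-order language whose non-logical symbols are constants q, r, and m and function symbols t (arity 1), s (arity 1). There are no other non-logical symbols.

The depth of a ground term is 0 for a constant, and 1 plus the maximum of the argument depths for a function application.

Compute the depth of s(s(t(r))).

depth(t(r)) = 1 + depth(r) = 1 + 0 = 1
depth(s(t(r))) = 1 + depth(t(r)) = 1 + 1 = 2
depth(s(s(t(r)))) = 1 + depth(s(t(r))) = 1 + 2 = 3

3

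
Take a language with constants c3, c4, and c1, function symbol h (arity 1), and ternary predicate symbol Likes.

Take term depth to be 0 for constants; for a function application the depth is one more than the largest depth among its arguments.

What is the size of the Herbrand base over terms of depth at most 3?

1728

First count ground terms of depth ≤ 3.
Let N_k = |{terms of depth ≤ k}|. Then N_0 = 3 and N_k = 3 + N_{k-1} for k ≥ 1 (one summand per function symbol, arity giving the exponent).
N_0 = 3
N_1 = 3 + 3 = 6
N_2 = 3 + 6 = 9
N_3 = 3 + 9 = 12
Explicitly: c3, c4, c1, h(c3), h(c4), h(c1), h(h(c3)), h(h(c4)), h(h(c1)), h(h(h(c3))), h(h(h(c4))), h(h(h(c1))).
So |H| = 12.
A ground atom is a predicate applied to a tuple of terms from H, so the count is the sum over predicates of |H|^arity:
  Likes: 12^3 = 1728
Total ground atoms: 1728.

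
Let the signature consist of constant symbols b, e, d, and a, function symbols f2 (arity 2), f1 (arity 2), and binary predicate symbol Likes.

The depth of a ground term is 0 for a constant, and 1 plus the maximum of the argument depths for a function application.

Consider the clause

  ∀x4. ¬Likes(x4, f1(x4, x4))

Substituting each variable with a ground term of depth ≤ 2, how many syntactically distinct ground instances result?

Ground terms of depth ≤ 2:
  Let N_k count ground terms of depth at most k. Each non-constant term of depth ≤ k is some function symbol applied to depth-≤(k−1) arguments, giving N_k = 4 + N_{k-1}^2 + N_{k-1}^2.
  N_0 = 4
  N_1 = 4 + 4^2 + 4^2 = 36
  N_2 = 4 + 36^2 + 36^2 = 2596
So there are 2596 ground terms available for substitution.
The clause has 1 distinct variable (x4), which appears in the body. In the free term algebra distinct substitutions yield syntactically distinct ground instances.
Number of ground instances = 2596.

2596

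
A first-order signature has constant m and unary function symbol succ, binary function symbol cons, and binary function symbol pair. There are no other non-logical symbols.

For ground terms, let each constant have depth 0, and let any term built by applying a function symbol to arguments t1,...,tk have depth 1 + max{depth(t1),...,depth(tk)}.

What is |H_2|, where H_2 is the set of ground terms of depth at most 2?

Let N_k = |{terms of depth ≤ k}|. Then N_0 = 1 and N_k = 1 + N_{k-1} + N_{k-1}^2 + N_{k-1}^2 for k ≥ 1 (one summand per function symbol, arity giving the exponent).
N_0 = 1
N_1 = 1 + 1 + 1^2 + 1^2 = 4
N_2 = 1 + 4 + 4^2 + 4^2 = 37

37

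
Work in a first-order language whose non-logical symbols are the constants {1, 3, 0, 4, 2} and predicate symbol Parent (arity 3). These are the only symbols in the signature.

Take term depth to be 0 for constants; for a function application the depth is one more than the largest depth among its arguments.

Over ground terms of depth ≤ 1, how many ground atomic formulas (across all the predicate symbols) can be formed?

First count ground terms of depth ≤ 1.
With no function symbols every ground term is a constant, so there are exactly 5 ground terms at every depth bound.
N_0 = 5
N_1 = 5
Explicitly: 1, 3, 0, 4, 2.
So |H| = 5.
Each predicate of arity r yields |H|^r ground atoms (one per choice of an r-tuple from H):
  Parent: 5^3 = 125
Total ground atoms: 125.

125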